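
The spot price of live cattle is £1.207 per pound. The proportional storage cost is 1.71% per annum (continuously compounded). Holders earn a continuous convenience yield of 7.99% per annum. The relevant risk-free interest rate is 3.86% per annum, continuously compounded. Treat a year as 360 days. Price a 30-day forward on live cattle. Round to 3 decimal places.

£1.205 per pound

Net carry = r + u − y = 0.0386 + 0.0171 − 0.0799 = -0.0242
F = S·e^((r+u−y)T) = 1.207 · e^(-0.0242 × 30/360) = 1.207 · e^-0.002017
= 1.207 × 0.997985 = £1.205 per pound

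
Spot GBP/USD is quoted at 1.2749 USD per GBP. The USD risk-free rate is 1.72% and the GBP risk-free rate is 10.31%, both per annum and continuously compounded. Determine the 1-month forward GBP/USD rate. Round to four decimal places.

1.2658

F = S·e^((r_USD − r_GBP)T) = 1.2749 · e^((0.0172 − 0.1031) × 1/12)
= 1.2749 · e^-0.007158 = 1.2749 × 0.992868
F = 1.2658 USD per GBP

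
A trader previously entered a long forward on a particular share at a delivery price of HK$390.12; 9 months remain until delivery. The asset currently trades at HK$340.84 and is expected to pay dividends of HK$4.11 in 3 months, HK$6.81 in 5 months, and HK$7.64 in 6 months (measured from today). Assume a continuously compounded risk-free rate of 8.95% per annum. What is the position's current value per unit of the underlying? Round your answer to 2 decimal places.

PV(remaining dividends) I = 4.11·e^(−0.0895·3/12) + 6.81·e^(−0.0895·5/12) + 7.64·e^(−0.0895·6/12) = 17.8854
Current forward F = (S − I)·e^(rT) = (340.84 − 17.8854)·e^(0.0895·9/12) = 322.9546 × 1.069429 = 345.3770
Value (long) = (F − K)·e^(−rT) = (345.3770 − 390.12) × 0.935078 = -41.8382
Value = -HK$41.84

-HK$41.84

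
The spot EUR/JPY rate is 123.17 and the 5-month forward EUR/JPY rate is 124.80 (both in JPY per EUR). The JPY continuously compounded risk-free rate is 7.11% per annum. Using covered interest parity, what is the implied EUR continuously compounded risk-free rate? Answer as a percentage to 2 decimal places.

F = S·e^((r_JPY − r_EUR)T) ⇒ r_EUR = r_JPY − ln(F/S)/T
ln(124.80/123.17) = 0.013147; /(5/12) = 0.031553
r_EUR = 0.0711 − 0.031553 = 0.039547
r_EUR = 3.95%

3.95%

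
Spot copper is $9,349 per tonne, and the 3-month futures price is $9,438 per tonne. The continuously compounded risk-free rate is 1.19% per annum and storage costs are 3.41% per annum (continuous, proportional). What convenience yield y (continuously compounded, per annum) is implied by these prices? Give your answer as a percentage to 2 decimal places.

F = S·e^((r+u−y)T) ⇒ (r+u−y) = ln(F/S)/T
ln(9438/9349) = 0.009475; /T ⇒ 0.037900
y = r + u − ln(F/S)/T = 0.0119 + 0.0341 − 0.037900 = 0.008100
y = 0.81%

0.81%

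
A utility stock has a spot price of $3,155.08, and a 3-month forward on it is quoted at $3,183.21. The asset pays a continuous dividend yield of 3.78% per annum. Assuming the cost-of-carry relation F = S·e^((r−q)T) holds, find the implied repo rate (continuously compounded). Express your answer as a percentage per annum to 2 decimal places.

From F = S·e^((r−q)T): (r − q) = ln(F/S)/T
ln(3183.21/3155.08) = ln(1.008916) = 0.008876
(r − q) = 0.008876 / (3/12) = 0.035504
r = ln(F/S)/T + q = 0.035504 + 0.0378 = 0.073304
r = 7.33%

7.33%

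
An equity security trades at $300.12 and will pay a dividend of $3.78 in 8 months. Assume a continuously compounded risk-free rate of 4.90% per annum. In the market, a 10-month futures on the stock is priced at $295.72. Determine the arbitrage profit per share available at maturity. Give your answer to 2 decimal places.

$13.10 per share

PV(dividends) I = 3.78·e^(−0.0490·8/12) = 3.6585
Fair futures F* = (S − I)·e^(rT) = (300.12 − 3.6585)·e^0.040833 = 296.4615 × 1.041678 = 308.8174
Market $295.72 < fair 308.8174: forward underpriced → reverse cash-and-carry (short the stock, invest proceeds at r, pay the dividends, go long the forward).
Profit at T = |F_mkt − F*| = |295.72 − 308.8174| = $13.10 per share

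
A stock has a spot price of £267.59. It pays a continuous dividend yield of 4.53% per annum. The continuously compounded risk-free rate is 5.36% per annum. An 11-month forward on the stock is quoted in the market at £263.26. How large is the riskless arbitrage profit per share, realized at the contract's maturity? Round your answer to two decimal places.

£6.37 per share

Fair forward: F* = S·e^(carry·T), with carry = (r − q) = 0.0536 − 0.0453 = 0.0083
F* = 267.59 · e^(0.0083 × 11/12) = 267.59 · e^0.007608 = 267.59 × 1.007637 = £269.6336
Market £263.26 < fair £269.6336: forward underpriced → reverse cash-and-carry (short spot, go long the forward).
At maturity, profit = |F_mkt − F*| = |263.26 − 269.6336| = £6.37 per share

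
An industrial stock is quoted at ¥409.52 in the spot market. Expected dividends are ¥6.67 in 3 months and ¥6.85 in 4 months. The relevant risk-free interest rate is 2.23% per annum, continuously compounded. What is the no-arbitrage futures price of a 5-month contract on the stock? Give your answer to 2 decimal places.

¥399.79

PV(dividends) I = 6.67·e^(−0.0223·3/12) + 6.85·e^(−0.0223·4/12)
I = 6.6329 + 6.7993 = 13.4322
F = (S − I)·e^(rT) = (409.52 − 13.4322) · e^(0.0223·5/12)
= 396.0878 · e^0.009292 = 396.0878 × 1.009335 = ¥399.79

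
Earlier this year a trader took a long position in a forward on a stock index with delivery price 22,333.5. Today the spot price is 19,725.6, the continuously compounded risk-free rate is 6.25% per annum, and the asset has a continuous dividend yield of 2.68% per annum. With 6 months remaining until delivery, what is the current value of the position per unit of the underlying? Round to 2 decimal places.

-2183.33

Current fair forward for the remaining 6 months: F = S·e^((r − q)·T), (r − q) = 0.0625 − 0.0268 = 0.0357
F = 19725.6 · e^(0.0357 × 6/12) = 19725.6 × 1.01801026 = 20080.8632
Value of long forward = (F − K)·e^(−rT) = (20080.8632 − 22333.5) · e^(−0.0625·6/12)
= -2252.6368 × 0.96923323 = -2183.33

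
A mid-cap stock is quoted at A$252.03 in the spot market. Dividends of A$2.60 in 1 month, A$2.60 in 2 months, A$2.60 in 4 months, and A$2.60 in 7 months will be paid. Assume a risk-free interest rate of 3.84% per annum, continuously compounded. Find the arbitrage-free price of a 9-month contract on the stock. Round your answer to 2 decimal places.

A$248.81

PV(dividends) I = 2.60·e^(−0.0384·1/12) + 2.60·e^(−0.0384·2/12) + 2.60·e^(−0.0384·4/12) + 2.60·e^(−0.0384·7/12)
I = 2.5917 + 2.5834 + 2.5669 + 2.5424 = 10.2844
F = (S − I)·e^(rT) = (252.03 − 10.2844) · e^(0.0384·9/12)
= 241.7456 · e^0.028800 = 241.7456 × 1.029219 = A$248.81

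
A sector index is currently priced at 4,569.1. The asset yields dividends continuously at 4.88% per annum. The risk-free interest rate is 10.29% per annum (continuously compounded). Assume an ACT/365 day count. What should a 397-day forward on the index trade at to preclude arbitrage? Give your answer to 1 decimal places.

F = S·e^((r − q)T) = 4569.1 · e^((0.1029 − 0.0488) × 397/365)
= 4569.1 · e^0.058843 = 4569.1 × 1.060609
F = 4,846.0

4,846.0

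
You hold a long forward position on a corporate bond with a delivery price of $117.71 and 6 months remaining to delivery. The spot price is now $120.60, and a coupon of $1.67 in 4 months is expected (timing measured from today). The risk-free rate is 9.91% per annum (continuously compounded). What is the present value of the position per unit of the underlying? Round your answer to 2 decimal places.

PV(remaining coupons) I = 1.67·e^(−0.0991·4/12) = 1.6157
Current forward F = (S − I)·e^(rT) = (120.60 − 1.6157)·e^(0.0991·6/12) = 118.9843 × 1.050798 = 125.0285
Value (long) = (F − K)·e^(−rT) = (125.0285 − 117.71) × 0.951658 = 6.9647
Value = $6.96

$6.96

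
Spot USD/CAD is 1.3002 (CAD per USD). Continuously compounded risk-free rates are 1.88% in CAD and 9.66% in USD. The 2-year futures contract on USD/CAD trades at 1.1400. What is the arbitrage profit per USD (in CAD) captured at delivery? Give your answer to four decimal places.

0.0272 per USD (in CAD)

Fair futures: F* = S·e^(carry·T), with carry = (r_CAD − r_USD) = 0.0188 − 0.0966 = -0.0778
F* = 1.3002 · e^(-0.0778 × 2) = 1.3002 · e^-0.155600 = 1.3002 × 0.855901 = 1.1128
Market 1.1400 > fair 1.1128: forward overpriced → cash-and-carry (buy spot, short the forward).
At maturity, profit = |F_mkt − F*| = |1.1400 − 1.1128| = 0.0272 per USD (in CAD)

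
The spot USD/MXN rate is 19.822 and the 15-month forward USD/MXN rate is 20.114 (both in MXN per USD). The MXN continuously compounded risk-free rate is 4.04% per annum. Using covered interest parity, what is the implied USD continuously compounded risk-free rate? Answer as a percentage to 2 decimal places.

2.87%

F = S·e^((r_MXN − r_USD)T) ⇒ r_USD = r_MXN − ln(F/S)/T
ln(20.114/19.822) = 0.014624; /(15/12) = 0.011699
r_USD = 0.0404 − 0.011699 = 0.028701
r_USD = 2.87%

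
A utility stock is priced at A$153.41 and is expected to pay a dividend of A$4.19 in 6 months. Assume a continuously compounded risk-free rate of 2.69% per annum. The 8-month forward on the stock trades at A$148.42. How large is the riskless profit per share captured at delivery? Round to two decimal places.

A$3.56 per share

PV(dividends) I = 4.19·e^(−0.0269·6/12) = 4.1340
Fair forward F* = (S − I)·e^(rT) = (153.41 − 4.1340)·e^0.017933 = 149.2760 × 1.018095 = 151.9771
Market A$148.42 < fair 151.9771: forward underpriced → reverse cash-and-carry (short the stock, invest proceeds at r, pay the dividends, go long the forward).
Profit at T = |F_mkt − F*| = |148.42 − 151.9771| = A$3.56 per share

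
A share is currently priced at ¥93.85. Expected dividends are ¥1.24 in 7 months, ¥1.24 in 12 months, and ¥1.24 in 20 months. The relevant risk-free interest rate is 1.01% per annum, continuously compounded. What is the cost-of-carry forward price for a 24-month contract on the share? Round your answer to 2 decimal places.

¥92.01

PV(dividends) I = 1.24·e^(−0.0101·7/12) + 1.24·e^(−0.0101·12/12) + 1.24·e^(−0.0101·20/12)
I = 1.2327 + 1.2275 + 1.2193 = 3.6795
F = (S − I)·e^(rT) = (93.85 − 3.6795) · e^(0.0101·24/12)
= 90.1705 · e^0.020200 = 90.1705 × 1.020405 = ¥92.01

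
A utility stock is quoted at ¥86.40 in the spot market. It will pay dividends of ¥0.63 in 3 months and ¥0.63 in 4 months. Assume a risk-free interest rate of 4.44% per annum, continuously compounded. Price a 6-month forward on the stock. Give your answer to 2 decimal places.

PV(dividends) I = 0.63·e^(−0.0444·3/12) + 0.63·e^(−0.0444·4/12)
I = 0.6230 + 0.6207 = 1.2437
F = (S − I)·e^(rT) = (86.40 − 1.2437) · e^(0.0444·6/12)
= 85.1563 · e^0.022200 = 85.1563 × 1.022448 = ¥87.07

¥87.07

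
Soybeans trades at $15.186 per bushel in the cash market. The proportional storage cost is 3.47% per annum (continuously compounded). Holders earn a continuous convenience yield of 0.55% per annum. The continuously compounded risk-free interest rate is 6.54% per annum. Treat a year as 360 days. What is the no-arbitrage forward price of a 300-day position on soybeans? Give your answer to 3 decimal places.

$16.432 per bushel

Net carry = r + u − y = 0.0654 + 0.0347 − 0.0055 = 0.0946
F = S·e^((r+u−y)T) = 15.186 · e^(0.0946 × 300/360) = 15.186 · e^0.078833
= 15.186 × 1.082024 = $16.432 per bushel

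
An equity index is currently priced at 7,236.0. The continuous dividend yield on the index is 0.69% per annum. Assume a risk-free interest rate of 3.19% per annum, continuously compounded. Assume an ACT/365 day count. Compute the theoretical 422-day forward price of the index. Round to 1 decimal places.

7,448.2

F = S·e^((r − q)T) = 7236.0 · e^((0.0319 − 0.0069) × 422/365)
= 7236.0 · e^0.028904 = 7236.0 × 1.029326
F = 7,448.2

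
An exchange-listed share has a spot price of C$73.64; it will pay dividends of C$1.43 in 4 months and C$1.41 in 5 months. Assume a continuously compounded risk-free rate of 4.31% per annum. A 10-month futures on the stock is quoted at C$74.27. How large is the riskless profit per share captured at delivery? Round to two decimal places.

C$0.83 per share

PV(dividends) I = 1.43·e^(−0.0431·4/12) + 1.41·e^(−0.0431·5/12) = 2.7945
Fair futures F* = (S − I)·e^(rT) = (73.64 − 2.7945)·e^0.035917 = 70.8455 × 1.036570 = 73.4363
Market C$74.27 > fair 73.4363: forward overpriced → cash-and-carry (borrow at r, buy the stock and collect the dividends, short the forward).
Profit at T = |F_mkt − F*| = |74.27 − 73.4363| = C$0.83 per share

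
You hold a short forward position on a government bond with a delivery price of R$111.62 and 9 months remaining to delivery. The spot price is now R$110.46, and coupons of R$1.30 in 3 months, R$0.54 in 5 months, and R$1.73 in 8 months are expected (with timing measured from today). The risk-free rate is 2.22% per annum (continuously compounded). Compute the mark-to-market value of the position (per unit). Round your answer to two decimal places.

PV(remaining coupons) I = 1.30·e^(−0.0222·3/12) + 0.54·e^(−0.0222·5/12) + 1.73·e^(−0.0222·8/12) = 3.5324
Current forward F = (S − I)·e^(rT) = (110.46 − 3.5324)·e^(0.0222·9/12) = 106.9276 × 1.016789 = 108.7228
Value (long) = (F − K)·e^(−rT) = (108.7228 − 111.62) × 0.983488 = -2.8494
Short position value = −(long value) = R$2.85

R$2.85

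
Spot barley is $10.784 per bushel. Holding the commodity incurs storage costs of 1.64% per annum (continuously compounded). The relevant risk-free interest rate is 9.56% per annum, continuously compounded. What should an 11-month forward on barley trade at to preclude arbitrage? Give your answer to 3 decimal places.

$11.950 per bushel

Net carry = r + u − y = 0.0956 + 0.0164 − 0.0000 = 0.1120
F = S·e^((r+u−y)T) = 10.784 · e^(0.1120 × 11/12) = 10.784 · e^0.102667
= 10.784 × 1.108122 = $11.950 per bushel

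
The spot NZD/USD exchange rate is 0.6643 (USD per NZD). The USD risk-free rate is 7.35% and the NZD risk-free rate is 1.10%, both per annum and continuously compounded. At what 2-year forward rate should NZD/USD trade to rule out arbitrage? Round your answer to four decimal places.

0.7528

F = S·e^((r_USD − r_NZD)T) = 0.6643 · e^((0.0735 − 0.0110) × 2)
= 0.6643 · e^0.125000 = 0.6643 × 1.133148
F = 0.7528 USD per NZD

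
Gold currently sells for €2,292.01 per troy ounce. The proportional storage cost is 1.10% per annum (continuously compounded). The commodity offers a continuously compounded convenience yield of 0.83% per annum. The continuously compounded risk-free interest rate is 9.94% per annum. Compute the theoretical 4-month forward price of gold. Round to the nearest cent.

Net carry = r + u − y = 0.0994 + 0.0110 − 0.0083 = 0.1021
F = S·e^((r+u−y)T) = 2292.01 · e^(0.1021 × 4/12) = 2292.01 · e^0.03403333
= 2292.01 × 1.03461909 = €2,371.36 per troy ounce

€2,371.36 per troy ounce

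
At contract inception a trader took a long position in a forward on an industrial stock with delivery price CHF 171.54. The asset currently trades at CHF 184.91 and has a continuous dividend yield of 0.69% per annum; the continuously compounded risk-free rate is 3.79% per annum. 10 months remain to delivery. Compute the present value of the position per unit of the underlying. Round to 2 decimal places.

Current fair forward for the remaining 10 months: F = S·e^((r − q)·T), (r − q) = 0.0379 − 0.0069 = 0.0310
F = 184.91 · e^(0.0310 × 10/12) = 184.91 × 1.026170 = 189.7491
Value of long forward = (F − K)·e^(−rT) = (189.7491 − 171.54) · e^(−0.0379·10/12)
= 18.2091 × 0.968910 = 17.64

CHF 17.64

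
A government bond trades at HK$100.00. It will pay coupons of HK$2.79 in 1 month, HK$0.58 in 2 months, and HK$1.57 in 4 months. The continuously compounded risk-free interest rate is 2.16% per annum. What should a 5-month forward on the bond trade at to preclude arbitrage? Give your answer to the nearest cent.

HK$95.94

PV(coupons) I = 2.79·e^(−0.0216·1/12) + 0.58·e^(−0.0216·2/12) + 1.57·e^(−0.0216·4/12)
I = 2.7850 + 0.5779 + 1.5587 = 4.9216
F = (S − I)·e^(rT) = (100.00 − 4.9216) · e^(0.0216·5/12)
= 95.0784 · e^0.009000 = 95.0784 × 1.009041 = HK$95.94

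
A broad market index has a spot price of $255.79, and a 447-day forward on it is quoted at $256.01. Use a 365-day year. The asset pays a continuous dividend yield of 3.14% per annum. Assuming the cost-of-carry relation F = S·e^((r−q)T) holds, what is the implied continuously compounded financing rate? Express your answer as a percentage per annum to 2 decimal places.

From F = S·e^((r−q)T): (r − q) = ln(F/S)/T
ln(256.01/255.79) = ln(1.000860) = 0.000860
(r − q) = 0.000860 / (447/365) = 0.000702
r = ln(F/S)/T + q = 0.000702 + 0.0314 = 0.032102
r = 3.21%

3.21%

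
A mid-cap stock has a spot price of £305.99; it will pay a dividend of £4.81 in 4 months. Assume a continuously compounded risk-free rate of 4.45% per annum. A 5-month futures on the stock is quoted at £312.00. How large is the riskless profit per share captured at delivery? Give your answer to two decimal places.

PV(dividends) I = 4.81·e^(−0.0445·4/12) = 4.7392
Fair futures F* = (S − I)·e^(rT) = (305.99 − 4.7392)·e^0.018542 = 301.2508 × 1.018715 = 306.8887
Market £312.00 > fair 306.8887: forward overpriced → cash-and-carry (borrow at r, buy the stock and collect the dividends, short the forward).
Profit at T = |F_mkt − F*| = |312.00 − 306.8887| = £5.11 per share

£5.11 per share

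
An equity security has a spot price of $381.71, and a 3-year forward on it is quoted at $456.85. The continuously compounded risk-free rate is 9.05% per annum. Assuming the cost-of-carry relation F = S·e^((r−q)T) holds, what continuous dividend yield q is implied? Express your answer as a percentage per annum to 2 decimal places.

From F = S·e^((r−q)T): (r − q) = ln(F/S)/T
ln(456.85/381.71) = ln(1.196851) = 0.179694
(r − q) = 0.179694 / (3) = 0.059898
q = r − ln(F/S)/T = 0.0905 − 0.059898 = 0.030602
q = 3.06%

3.06%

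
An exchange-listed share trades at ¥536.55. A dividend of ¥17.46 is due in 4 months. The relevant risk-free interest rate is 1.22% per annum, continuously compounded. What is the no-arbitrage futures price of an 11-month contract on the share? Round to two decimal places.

¥525.00

PV(dividends) I = 17.46·e^(−0.0122·4/12)
I = 17.3891
F = (S − I)·e^(rT) = (536.55 − 17.3891) · e^(0.0122·11/12)
= 519.1609 · e^0.011183 = 519.1609 × 1.011246 = ¥525.00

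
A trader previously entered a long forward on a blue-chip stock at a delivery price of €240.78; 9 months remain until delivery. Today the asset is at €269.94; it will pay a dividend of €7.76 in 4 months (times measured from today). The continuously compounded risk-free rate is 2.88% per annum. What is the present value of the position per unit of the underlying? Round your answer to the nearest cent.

€26.62

PV(remaining dividends) I = 7.76·e^(−0.0288·4/12) = 7.6859
Current forward F = (S − I)·e^(rT) = (269.94 − 7.6859)·e^(0.0288·9/12) = 262.2541 × 1.021835 = 267.9804
Value (long) = (F − K)·e^(−rT) = (267.9804 − 240.78) × 0.978632 = 26.6192
Value = €26.62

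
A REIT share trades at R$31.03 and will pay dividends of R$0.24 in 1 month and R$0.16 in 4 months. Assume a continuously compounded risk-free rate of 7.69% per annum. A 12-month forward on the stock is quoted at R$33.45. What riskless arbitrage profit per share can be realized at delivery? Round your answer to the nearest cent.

PV(dividends) I = 0.24·e^(−0.0769·1/12) + 0.16·e^(−0.0769·4/12) = 0.3944
Fair forward F* = (S − I)·e^(rT) = (31.03 − 0.3944)·e^0.076900 = 30.6356 × 1.079934 = 33.0844
Market R$33.45 > fair 33.0844: forward overpriced → cash-and-carry (borrow at r, buy the stock and collect the dividends, short the forward).
Profit at T = |F_mkt − F*| = |33.45 − 33.0844| = R$0.37 per share

R$0.37 per share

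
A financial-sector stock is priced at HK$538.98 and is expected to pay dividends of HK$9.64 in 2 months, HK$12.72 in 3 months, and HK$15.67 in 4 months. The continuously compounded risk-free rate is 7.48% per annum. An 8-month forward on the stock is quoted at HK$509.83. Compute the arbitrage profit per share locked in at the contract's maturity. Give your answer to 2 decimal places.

PV(dividends) I = 9.64·e^(−0.0748·2/12) + 12.72·e^(−0.0748·3/12) + 15.67·e^(−0.0748·4/12) = 37.2890
Fair forward F* = (S − I)·e^(rT) = (538.98 − 37.2890)·e^0.049867 = 501.6910 × 1.051131 = 527.3430
Market HK$509.83 < fair 527.3430: forward underpriced → reverse cash-and-carry (short the stock, invest proceeds at r, pay the dividends, go long the forward).
Profit at T = |F_mkt − F*| = |509.83 − 527.3430| = HK$17.51 per share

HK$17.51 per share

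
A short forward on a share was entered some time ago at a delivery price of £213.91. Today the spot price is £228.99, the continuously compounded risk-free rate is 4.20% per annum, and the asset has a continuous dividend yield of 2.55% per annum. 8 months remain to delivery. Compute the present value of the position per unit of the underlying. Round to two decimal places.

-£17.13

Current fair forward for the remaining 8 months: F = S·e^((r − q)·T), (r − q) = 0.0420 − 0.0255 = 0.0165
F = 228.99 · e^(0.0165 × 8/12) = 228.99 × 1.011061 = 231.5229
Value of long forward = (F − K)·e^(−rT) = (231.5229 − 213.91) · e^(−0.0420·8/12)
= 17.6129 × 0.972388 = 17.13
Short position value = −(long value) = -£17.13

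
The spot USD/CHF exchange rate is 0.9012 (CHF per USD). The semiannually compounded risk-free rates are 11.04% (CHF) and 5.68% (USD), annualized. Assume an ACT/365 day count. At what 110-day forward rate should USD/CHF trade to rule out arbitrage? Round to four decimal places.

By covered interest parity, F = S · (1+r_CHF/2)^(2T) / (1+r_USD/2)^(2T)
= 0.9012 × 1.032916 / 1.017023 = 0.9012 × 1.015627
F = 0.9153 CHF per USD

0.9153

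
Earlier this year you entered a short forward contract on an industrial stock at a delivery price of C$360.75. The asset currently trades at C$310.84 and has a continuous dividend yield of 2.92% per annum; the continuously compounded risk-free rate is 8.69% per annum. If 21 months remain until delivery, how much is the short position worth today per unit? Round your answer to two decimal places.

C$14.50

Current fair forward for the remaining 21 months: F = S·e^((r − q)·T), (r − q) = 0.0869 − 0.0292 = 0.0577
F = 310.84 · e^(0.0577 × 21/12) = 310.84 × 1.106249 = 343.8664
Value of long forward = (F − K)·e^(−rT) = (343.8664 − 360.75) · e^(−0.0869·21/12)
= -16.8836 × 0.858924 = -14.50
Short position value = −(long value) = C$14.50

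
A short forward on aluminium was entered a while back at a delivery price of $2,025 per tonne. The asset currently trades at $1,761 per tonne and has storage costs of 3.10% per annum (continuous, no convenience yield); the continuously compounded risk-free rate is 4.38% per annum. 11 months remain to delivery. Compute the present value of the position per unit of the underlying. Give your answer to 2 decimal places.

Current fair forward for the remaining 11 months: F = S·e^((r + u)·T), (r + u) = 0.0438 + 0.0310 = 0.0748
F = 1761 · e^(0.0748 × 11/12) = 1761 × 1.07097202 = 1885.9817
Value of long forward = (F − K)·e^(−rT) = (1885.9817 − 2025) · e^(−0.0438·11/12)
= -139.0183 × 0.96064533 = -133.55
Short position value = −(long value) = $133.55

$133.55 per tonne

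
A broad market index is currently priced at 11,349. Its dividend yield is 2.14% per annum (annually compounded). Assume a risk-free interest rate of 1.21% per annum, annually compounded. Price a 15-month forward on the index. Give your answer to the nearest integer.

11,220

F = S · (1+r)^T / (1+q)^T
= 11349 × 1.015148 / 1.026821 = 11349 × 0.988632
F = 11,220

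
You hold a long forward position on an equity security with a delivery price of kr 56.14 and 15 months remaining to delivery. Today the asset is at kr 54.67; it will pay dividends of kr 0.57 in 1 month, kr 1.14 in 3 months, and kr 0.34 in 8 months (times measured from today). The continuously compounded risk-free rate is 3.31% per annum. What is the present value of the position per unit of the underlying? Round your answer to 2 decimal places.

PV(remaining dividends) I = 0.57·e^(−0.0331·1/12) + 1.14·e^(−0.0331·3/12) + 0.34·e^(−0.0331·8/12) = 2.0316
Current forward F = (S − I)·e^(rT) = (54.67 − 2.0316)·e^(0.0331·15/12) = 52.6384 × 1.042243 = 54.8620
Value (long) = (F − K)·e^(−rT) = (54.8620 − 56.14) × 0.959469 = -1.2262
Value = -kr 1.23

-kr 1.23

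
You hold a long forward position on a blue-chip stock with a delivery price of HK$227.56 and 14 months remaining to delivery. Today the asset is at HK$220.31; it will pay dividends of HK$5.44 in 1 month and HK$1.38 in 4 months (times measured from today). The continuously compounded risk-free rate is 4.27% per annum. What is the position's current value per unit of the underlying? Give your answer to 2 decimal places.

-HK$2.97

PV(remaining dividends) I = 5.44·e^(−0.0427·1/12) + 1.38·e^(−0.0427·4/12) = 6.7812
Current forward F = (S − I)·e^(rT) = (220.31 − 6.7812)·e^(0.0427·14/12) = 213.5288 × 1.051078 = 224.4354
Value (long) = (F − K)·e^(−rT) = (224.4354 − 227.56) × 0.951404 = -2.9728
Value = -HK$2.97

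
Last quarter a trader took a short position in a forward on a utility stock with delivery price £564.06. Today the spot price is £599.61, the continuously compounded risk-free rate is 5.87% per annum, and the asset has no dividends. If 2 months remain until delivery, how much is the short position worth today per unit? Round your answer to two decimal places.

Current fair forward for the remaining 2 months: F = S·e^(r·T), r = 0.0587
F = 599.61 · e^(0.0587 × 2/12) = 599.61 × 1.009831 = 605.5048
Value of long forward = (F − K)·e^(−rT) = (605.5048 − 564.06) · e^(−0.0587·2/12)
= 41.4448 × 0.990264 = 41.04
Short position value = −(long value) = -£41.04

-£41.04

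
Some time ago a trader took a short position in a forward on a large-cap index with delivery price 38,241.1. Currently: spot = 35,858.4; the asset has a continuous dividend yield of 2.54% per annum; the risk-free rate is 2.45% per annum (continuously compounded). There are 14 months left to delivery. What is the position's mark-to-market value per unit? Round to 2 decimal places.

Current fair forward for the remaining 14 months: F = S·e^((r − q)·T), (r − q) = 0.0245 − 0.0254 = -0.0009
F = 35858.4 · e^(-0.0009 × 14/12) = 35858.4 × 0.99895055 = 35820.7684
Value of long forward = (F − K)·e^(−rT) = (35820.7684 − 38241.1) · e^(−0.0245·14/12)
= -2420.3316 × 0.97182131 = -2352.13
Short position value = −(long value) = 2352.13

2352.13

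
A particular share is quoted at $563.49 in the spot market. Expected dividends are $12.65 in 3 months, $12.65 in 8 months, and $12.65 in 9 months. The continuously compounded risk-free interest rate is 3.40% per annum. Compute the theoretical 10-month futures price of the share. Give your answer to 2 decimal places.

$541.37

PV(dividends) I = 12.65·e^(−0.0340·3/12) + 12.65·e^(−0.0340·8/12) + 12.65·e^(−0.0340·9/12)
I = 12.5429 + 12.3665 + 12.3315 = 37.2409
F = (S − I)·e^(rT) = (563.49 − 37.2409) · e^(0.0340·10/12)
= 526.2491 · e^0.028333 = 526.2491 × 1.028738 = $541.37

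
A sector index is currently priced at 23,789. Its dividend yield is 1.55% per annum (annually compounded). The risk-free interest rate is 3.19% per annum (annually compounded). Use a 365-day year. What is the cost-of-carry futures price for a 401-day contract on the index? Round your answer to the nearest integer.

24,211

F = S · (1+r)^T / (1+q)^T
= 23789 × 1.035101 / 1.017042 = 23789 × 1.017756
F = 24,211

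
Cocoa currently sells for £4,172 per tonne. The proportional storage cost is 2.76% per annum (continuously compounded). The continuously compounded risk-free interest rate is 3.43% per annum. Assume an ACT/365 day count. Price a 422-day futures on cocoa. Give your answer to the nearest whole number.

£4,482 per tonne

Net carry = r + u − y = 0.0343 + 0.0276 − 0.0000 = 0.0619
F = S·e^((r+u−y)T) = 4172 · e^(0.0619 × 422/365) = 4172 · e^0.071567
= 4172 × 1.074190 = £4,482 per tonne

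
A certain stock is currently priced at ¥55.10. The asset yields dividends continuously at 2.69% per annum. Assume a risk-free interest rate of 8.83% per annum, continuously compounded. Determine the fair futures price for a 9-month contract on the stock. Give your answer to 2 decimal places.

F = S·e^((r − q)T) = 55.10 · e^((0.0883 − 0.0269) × 9/12)
= 55.10 · e^0.046050 = 55.10 × 1.047127
F = ¥57.70

¥57.70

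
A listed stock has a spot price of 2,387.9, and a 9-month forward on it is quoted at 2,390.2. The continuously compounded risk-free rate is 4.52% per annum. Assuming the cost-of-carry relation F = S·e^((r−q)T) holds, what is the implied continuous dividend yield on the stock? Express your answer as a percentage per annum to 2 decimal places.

From F = S·e^((r−q)T): (r − q) = ln(F/S)/T
ln(2390.2/2387.9) = ln(1.000963) = 0.000963
(r − q) = 0.000963 / (9/12) = 0.001284
q = r − ln(F/S)/T = 0.0452 − 0.001284 = 0.043916
q = 4.39%

4.39%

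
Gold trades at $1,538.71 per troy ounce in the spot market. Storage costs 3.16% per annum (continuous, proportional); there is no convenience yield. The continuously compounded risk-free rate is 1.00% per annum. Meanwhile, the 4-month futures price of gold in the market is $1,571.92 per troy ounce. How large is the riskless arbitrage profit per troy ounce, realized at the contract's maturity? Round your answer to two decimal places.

Fair futures: F* = S·e^(carry·T), with carry = (r + u) = 0.0100 + 0.0316 = 0.0416
F* = 1538.71 · e^(0.0416 × 4/12) = 1538.71 · e^0.01386667 = 1538.71 × 1.01396326 = $1560.1954
Market $1571.92 > fair $1560.1954: forward overpriced → cash-and-carry (buy spot, short the forward).
At maturity, profit = |F_mkt − F*| = |1571.92 − 1560.1954| = $11.72 per troy ounce

$11.72 per troy ounce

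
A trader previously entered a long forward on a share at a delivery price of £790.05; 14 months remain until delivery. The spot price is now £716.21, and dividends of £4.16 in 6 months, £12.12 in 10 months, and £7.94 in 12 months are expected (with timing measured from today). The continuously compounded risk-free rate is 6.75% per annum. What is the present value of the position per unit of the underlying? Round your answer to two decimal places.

-£36.91

PV(remaining dividends) I = 4.16·e^(−0.0675·6/12) + 12.12·e^(−0.0675·10/12) + 7.94·e^(−0.0675·12/12) = 22.9008
Current forward F = (S − I)·e^(rT) = (716.21 − 22.9008)·e^(0.0675·14/12) = 693.3092 × 1.081934 = 750.1148
Value (long) = (F − K)·e^(−rT) = (750.1148 − 790.05) × 0.924271 = -36.9109
Value = -£36.91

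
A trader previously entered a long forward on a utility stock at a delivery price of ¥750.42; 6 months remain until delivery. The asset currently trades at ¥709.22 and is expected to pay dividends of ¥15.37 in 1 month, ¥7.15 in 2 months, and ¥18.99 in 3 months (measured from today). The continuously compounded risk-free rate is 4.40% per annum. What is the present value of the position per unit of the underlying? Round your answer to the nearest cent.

PV(remaining dividends) I = 15.37·e^(−0.0440·1/12) + 7.15·e^(−0.0440·2/12) + 18.99·e^(−0.0440·3/12) = 41.1938
Current forward F = (S − I)·e^(rT) = (709.22 − 41.1938)·e^(0.0440·6/12) = 668.0262 × 1.022244 = 682.8858
Value (long) = (F − K)·e^(−rT) = (682.8858 − 750.42) × 0.978240 = -66.0647
Value = -¥66.06

-¥66.06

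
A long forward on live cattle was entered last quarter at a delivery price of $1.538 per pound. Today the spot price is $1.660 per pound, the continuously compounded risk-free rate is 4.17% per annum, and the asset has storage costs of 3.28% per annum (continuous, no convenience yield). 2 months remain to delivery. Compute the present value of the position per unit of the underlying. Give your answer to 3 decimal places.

Current fair forward for the remaining 2 months: F = S·e^((r + u)·T), (r + u) = 0.0417 + 0.0328 = 0.0745
F = 1.660 · e^(0.0745 × 2/12) = 1.660 × 1.012494 = 1.6807
Value of long forward = (F − K)·e^(−rT) = (1.6807 − 1.538) · e^(−0.0417·2/12)
= 0.1427 × 0.993074 = 0.142

$0.142 per pound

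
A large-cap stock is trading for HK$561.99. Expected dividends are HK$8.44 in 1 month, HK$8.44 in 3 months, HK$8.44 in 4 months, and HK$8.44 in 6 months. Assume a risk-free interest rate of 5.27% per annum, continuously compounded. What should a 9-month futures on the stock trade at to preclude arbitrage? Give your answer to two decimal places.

PV(dividends) I = 8.44·e^(−0.0527·1/12) + 8.44·e^(−0.0527·3/12) + 8.44·e^(−0.0527·4/12) + 8.44·e^(−0.0527·6/12)
I = 8.4030 + 8.3295 + 8.2930 + 8.2205 = 33.2460
F = (S − I)·e^(rT) = (561.99 − 33.2460) · e^(0.0527·9/12)
= 528.7440 · e^0.039525 = 528.7440 × 1.040317 = HK$550.06

HK$550.06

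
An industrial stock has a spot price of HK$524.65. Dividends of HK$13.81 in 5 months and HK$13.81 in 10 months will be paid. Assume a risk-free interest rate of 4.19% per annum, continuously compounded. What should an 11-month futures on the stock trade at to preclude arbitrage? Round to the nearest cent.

PV(dividends) I = 13.81·e^(−0.0419·5/12) + 13.81·e^(−0.0419·10/12)
I = 13.5710 + 13.3361 = 26.9071
F = (S − I)·e^(rT) = (524.65 − 26.9071) · e^(0.0419·11/12)
= 497.7429 · e^0.038408 = 497.7429 × 1.039155 = HK$517.23

HK$517.23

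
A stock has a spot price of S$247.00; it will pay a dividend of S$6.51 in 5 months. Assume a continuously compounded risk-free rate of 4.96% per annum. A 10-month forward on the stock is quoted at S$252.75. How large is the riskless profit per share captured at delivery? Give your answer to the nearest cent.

PV(dividends) I = 6.51·e^(−0.0496·5/12) = 6.3768
Fair forward F* = (S − I)·e^(rT) = (247.00 − 6.3768)·e^0.041333 = 240.6232 × 1.042199 = 250.7773
Market S$252.75 > fair 250.7773: forward overpriced → cash-and-carry (borrow at r, buy the stock and collect the dividends, short the forward).
Profit at T = |F_mkt − F*| = |252.75 − 250.7773| = S$1.97 per share

S$1.97 per share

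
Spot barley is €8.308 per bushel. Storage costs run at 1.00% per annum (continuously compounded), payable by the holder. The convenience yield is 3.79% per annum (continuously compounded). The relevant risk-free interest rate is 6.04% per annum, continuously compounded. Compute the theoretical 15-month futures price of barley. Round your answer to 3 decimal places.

€8.652 per bushel

Net carry = r + u − y = 0.0604 + 0.0100 − 0.0379 = 0.0325
F = S·e^((r+u−y)T) = 8.308 · e^(0.0325 × 15/12) = 8.308 · e^0.040625
= 8.308 × 1.041461 = €8.652 per bushel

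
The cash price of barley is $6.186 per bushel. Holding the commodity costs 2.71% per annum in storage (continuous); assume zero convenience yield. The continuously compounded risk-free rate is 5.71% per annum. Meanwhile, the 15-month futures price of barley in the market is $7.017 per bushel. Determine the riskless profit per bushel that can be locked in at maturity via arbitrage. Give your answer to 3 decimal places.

Fair futures: F* = S·e^(carry·T), with carry = (r + u) = 0.0571 + 0.0271 = 0.0842
F* = 6.186 · e^(0.0842 × 15/12) = 6.186 · e^0.105250 = 6.186 × 1.110988 = $6.8726
Market $7.017 > fair $6.8726: forward overpriced → cash-and-carry (buy spot, short the forward).
At maturity, profit = |F_mkt − F*| = |7.017 − 6.8726| = $0.144 per bushel

$0.144 per bushel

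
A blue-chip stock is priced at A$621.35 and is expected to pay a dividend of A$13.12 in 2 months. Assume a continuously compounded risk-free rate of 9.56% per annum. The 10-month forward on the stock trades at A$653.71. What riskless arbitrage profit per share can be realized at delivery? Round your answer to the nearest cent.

A$5.18 per share

PV(dividends) I = 13.12·e^(−0.0956·2/12) = 12.9126
Fair forward F* = (S − I)·e^(rT) = (621.35 − 12.9126)·e^0.079667 = 608.4374 × 1.082926 = 658.8927
Market A$653.71 < fair 658.8927: forward underpriced → reverse cash-and-carry (short the stock, invest proceeds at r, pay the dividends, go long the forward).
Profit at T = |F_mkt − F*| = |653.71 − 658.8927| = A$5.18 per share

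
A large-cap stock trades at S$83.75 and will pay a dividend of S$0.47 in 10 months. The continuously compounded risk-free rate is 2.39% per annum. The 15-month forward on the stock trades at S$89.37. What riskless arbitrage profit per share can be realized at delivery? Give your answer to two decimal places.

PV(dividends) I = 0.47·e^(−0.0239·10/12) = 0.4607
Fair forward F* = (S − I)·e^(rT) = (83.75 − 0.4607)·e^0.029875 = 83.2893 × 1.030326 = 85.8151
Market S$89.37 > fair 85.8151: forward overpriced → cash-and-carry (borrow at r, buy the stock and collect the dividends, short the forward).
Profit at T = |F_mkt − F*| = |89.37 − 85.8151| = S$3.55 per share

S$3.55 per share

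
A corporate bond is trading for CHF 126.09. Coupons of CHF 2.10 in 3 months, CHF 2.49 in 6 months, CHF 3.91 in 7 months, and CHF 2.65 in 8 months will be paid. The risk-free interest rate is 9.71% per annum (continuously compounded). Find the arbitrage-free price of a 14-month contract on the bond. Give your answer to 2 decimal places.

PV(coupons) I = 2.10·e^(−0.0971·3/12) + 2.49·e^(−0.0971·6/12) + 3.91·e^(−0.0971·7/12) + 2.65·e^(−0.0971·8/12)
I = 2.0496 + 2.3720 + 3.6947 + 2.4839 = 10.6002
F = (S − I)·e^(rT) = (126.09 − 10.6002) · e^(0.0971·14/12)
= 115.4898 · e^0.113283 = 115.4898 × 1.119949 = CHF 129.34

CHF 129.34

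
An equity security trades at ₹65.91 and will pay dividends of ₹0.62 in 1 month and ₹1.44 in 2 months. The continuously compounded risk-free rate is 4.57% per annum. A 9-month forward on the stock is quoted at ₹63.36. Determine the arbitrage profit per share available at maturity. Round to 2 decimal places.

PV(dividends) I = 0.62·e^(−0.0457·1/12) + 1.44·e^(−0.0457·2/12) = 2.0467
Fair forward F* = (S − I)·e^(rT) = (65.91 − 2.0467)·e^0.034275 = 63.8633 × 1.034869 = 66.0901
Market ₹63.36 < fair 66.0901: forward underpriced → reverse cash-and-carry (short the stock, invest proceeds at r, pay the dividends, go long the forward).
Profit at T = |F_mkt − F*| = |63.36 − 66.0901| = ₹2.73 per share

₹2.73 per share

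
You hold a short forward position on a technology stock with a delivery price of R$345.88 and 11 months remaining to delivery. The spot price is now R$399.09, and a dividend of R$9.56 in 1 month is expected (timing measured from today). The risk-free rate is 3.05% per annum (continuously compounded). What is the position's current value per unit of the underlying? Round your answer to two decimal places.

-R$53.21

PV(remaining dividends) I = 9.56·e^(−0.0305·1/12) = 9.5357
Current forward F = (S − I)·e^(rT) = (399.09 − 9.5357)·e^(0.0305·11/12) = 389.5543 × 1.028353 = 400.5993
Value (long) = (F − K)·e^(−rT) = (400.5993 − 345.88) × 0.972429 = 53.2106
Short position value = −(long value) = -R$53.21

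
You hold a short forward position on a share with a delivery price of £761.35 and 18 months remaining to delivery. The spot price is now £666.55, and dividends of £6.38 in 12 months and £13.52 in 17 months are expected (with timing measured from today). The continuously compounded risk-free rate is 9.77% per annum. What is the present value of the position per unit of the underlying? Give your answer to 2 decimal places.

£8.57

PV(remaining dividends) I = 6.38·e^(−0.0977·12/12) + 13.52·e^(−0.0977·17/12) = 17.5586
Current forward F = (S − I)·e^(rT) = (666.55 − 17.5586)·e^(0.0977·18/12) = 648.9914 × 1.157833 = 751.4237
Value (long) = (F − K)·e^(−rT) = (751.4237 − 761.35) × 0.863683 = -8.5732
Short position value = −(long value) = £8.57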